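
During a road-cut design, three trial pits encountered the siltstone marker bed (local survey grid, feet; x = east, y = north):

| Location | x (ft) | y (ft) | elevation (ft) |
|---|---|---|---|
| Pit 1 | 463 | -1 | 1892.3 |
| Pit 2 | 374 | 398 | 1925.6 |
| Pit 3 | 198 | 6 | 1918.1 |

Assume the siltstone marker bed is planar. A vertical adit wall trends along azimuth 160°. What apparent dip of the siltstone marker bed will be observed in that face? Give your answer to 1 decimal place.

Let the plane be z = a·x + b·y + c.
Pit 2−Pit 1: −89a + 399b = 33.3;  Pit 3−Pit 1: −265a + 7b = 25.8.
Solving gives a = −0.09572, b = 0.06211.
Unit vector along 160° is (sin 160°, cos 160°) = (0.3420, -0.9397).
Slope in that direction = a·(0.3420) + b·(-0.9397) = −0.09110.
Apparent dip = arctan|0.09110| = 5.2° (true dip is 6.5°, so apparent ≤ true as expected).

5.2°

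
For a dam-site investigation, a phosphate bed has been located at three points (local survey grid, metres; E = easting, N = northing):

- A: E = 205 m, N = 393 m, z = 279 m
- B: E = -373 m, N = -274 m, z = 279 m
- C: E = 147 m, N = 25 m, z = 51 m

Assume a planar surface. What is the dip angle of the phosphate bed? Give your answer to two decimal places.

Two edge vectors: A→B = (-578, -667, 0), A→C = (-58, -368, -228).
Normal n = (A→B) × (A→C) = (152076, -131784, 174018).
So ∂z/∂E = −n_x/n_z = −0.87391 and ∂z/∂N = −n_y/n_z = 0.75730.
Gradient magnitude |∇z| = √(a² + b²) = √(0.76372 + 0.57350) = 1.15638.
True dip = arctan(1.15638) = 49.15°, dipping toward SE (azimuth ≈ 131°).

49.15°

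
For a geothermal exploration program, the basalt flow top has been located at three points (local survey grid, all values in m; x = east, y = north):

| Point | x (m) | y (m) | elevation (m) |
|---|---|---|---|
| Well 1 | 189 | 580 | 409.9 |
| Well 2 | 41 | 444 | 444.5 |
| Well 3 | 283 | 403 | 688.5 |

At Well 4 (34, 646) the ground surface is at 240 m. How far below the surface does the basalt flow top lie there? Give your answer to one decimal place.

Let the plane be z = a·x + b·y + c.
Well 2−Well 1: −148a − 136b = 34.6;  Well 3−Well 1: 94a − 177b = 278.6.
Solving gives a = 0.81492, b = −1.14123.
Then c = 409.9 − a·189 − b·580 = 917.80.
At (34, 646): z_contact = 27.71 − 737.24 + 917.80 = 208.27 m.
Depth below ground = 240 − 208.27 = 31.7 m.

31.7 m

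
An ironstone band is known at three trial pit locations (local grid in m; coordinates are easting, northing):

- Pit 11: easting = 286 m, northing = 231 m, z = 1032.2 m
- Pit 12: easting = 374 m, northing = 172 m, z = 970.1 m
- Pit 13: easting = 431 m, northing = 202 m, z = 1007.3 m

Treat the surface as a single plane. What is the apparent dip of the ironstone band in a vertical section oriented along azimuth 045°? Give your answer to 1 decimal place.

40.1°

Two edge vectors: Pit 11→Pit 12 = (88, -59, -62.1), Pit 11→Pit 13 = (145, -29, -24.9).
Normal n = (Pit 11→Pit 12) × (Pit 11→Pit 13) = (-331.8, -6813.3, 6003).
So ∂z/∂easting = −n_x/n_z = 0.05527 and ∂z/∂northing = −n_y/n_z = 1.13498.
Unit vector along 045° is (sin 45°, cos 45°) = (0.7071, 0.7071).
Slope in that direction = a·(0.7071) + b·(0.7071) = 0.84164.
Apparent dip = arctan|0.84164| = 40.1° (true dip is 48.7°, so apparent ≤ true as expected).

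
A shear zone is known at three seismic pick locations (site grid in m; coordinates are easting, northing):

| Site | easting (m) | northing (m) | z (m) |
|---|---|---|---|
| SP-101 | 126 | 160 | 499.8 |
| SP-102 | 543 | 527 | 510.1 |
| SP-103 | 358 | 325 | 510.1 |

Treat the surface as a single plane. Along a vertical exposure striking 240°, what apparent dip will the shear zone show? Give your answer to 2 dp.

Two edge vectors: SP-101→SP-102 = (417, 367, 10.3), SP-101→SP-103 = (232, 165, 10.3).
Normal n = (SP-101→SP-102) × (SP-101→SP-103) = (2080.6, -1905.5, -16339).
So ∂z/∂easting = −n_x/n_z = 0.12734 and ∂z/∂northing = −n_y/n_z = −0.11662.
Unit vector along 240° is (sin 240°, cos 240°) = (-0.8660, -0.5000).
Slope in that direction = a·(-0.8660) + b·(-0.5000) = −0.05197.
Apparent dip = arctan|0.05197| = 2.97° (true dip is 9.8°, so apparent ≤ true as expected).

2.97°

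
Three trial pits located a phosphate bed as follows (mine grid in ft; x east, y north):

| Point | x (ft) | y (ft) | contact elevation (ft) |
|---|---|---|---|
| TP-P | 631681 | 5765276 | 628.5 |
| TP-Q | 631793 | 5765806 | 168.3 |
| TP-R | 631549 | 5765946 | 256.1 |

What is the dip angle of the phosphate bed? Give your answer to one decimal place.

Two edge vectors: TP-P→TP-Q = (112, 530, -460.2), TP-P→TP-R = (-132, 670, -372.4).
Normal n = (TP-P→TP-Q) × (TP-P→TP-R) = (110962, 102455.2, 145000).
So ∂z/∂x = −n_x/n_z = −0.76526 and ∂z/∂y = −n_y/n_z = −0.70659.
Gradient magnitude |∇z| = √(a² + b²) = √(0.58562 + 0.49927) = 1.04158.
True dip = arctan(1.04158) = 46.2°, dipping toward NE (azimuth ≈ 047°).

46.2°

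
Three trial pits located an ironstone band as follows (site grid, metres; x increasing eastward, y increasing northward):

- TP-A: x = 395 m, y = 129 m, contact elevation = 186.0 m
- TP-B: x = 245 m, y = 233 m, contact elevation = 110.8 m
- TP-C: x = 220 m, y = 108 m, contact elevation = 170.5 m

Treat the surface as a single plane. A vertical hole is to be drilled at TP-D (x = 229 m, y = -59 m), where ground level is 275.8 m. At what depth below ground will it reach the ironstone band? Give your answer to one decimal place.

19.2 m

Two edge vectors: TP-A→TP-B = (-150, 104, -75.2), TP-A→TP-C = (-175, -21, -15.5).
Normal n = (TP-A→TP-B) × (TP-A→TP-C) = (-3191.2, 10835, 21350).
So ∂z/∂x = −n_x/n_z = 0.14947 and ∂z/∂y = −n_y/n_z = −0.50749.
Intercept c from TP-A: 186 − 59.04 + 65.47 = 192.43.
At (229, -59): z_contact = 34.23 + 29.94 + 192.43 = 256.60 m.
Depth below ground = 275.8 − 256.60 = 19.2 m.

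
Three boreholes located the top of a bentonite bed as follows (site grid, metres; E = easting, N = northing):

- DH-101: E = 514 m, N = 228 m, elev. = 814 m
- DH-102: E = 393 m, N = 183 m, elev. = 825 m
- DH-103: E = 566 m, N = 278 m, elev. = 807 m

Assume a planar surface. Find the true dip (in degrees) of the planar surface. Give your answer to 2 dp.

Let the plane be z = a·E + b·N + c.
DH-102−DH-101: −121a − 45b = 11;  DH-103−DH-101: 52a + 50b = −7.
Solving gives a = −0.06334, b = −0.07412.
Gradient magnitude |∇z| = √(a² + b²) = √(0.00401 + 0.00549) = 0.09750.
True dip = arctan(0.09750) = 5.57°, dipping toward NE (azimuth ≈ 041°).

5.57°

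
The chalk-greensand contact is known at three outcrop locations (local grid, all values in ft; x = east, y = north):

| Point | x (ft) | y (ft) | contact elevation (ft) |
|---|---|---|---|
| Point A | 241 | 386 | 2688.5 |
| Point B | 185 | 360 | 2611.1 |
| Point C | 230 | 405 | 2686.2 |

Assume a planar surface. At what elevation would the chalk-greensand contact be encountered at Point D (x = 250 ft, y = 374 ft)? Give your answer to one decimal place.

2692.3 ft

Two edge vectors: Point A→Point B = (-56, -26, -77.4), Point A→Point C = (-11, 19, -2.3).
Normal n = (Point A→Point B) × (Point A→Point C) = (1530.4, 722.6, -1350).
So ∂z/∂x = −n_x/n_z = 1.13363 and ∂z/∂y = −n_y/n_z = 0.53526.
Intercept c from Point A: 2688.5 − 273.20 − 206.61 = 2208.69.
At (250, 374): z = 283.4 + 200.2 + 2208.69 = 2692.3 ft.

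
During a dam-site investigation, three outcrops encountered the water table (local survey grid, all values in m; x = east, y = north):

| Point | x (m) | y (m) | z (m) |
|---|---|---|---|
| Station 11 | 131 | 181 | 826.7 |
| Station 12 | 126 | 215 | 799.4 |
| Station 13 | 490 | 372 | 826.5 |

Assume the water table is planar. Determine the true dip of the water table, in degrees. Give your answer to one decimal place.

40.1°

Two edge vectors: Station 11→Station 12 = (-5, 34, -27.3), Station 11→Station 13 = (359, 191, -0.2).
Normal n = (Station 11→Station 12) × (Station 11→Station 13) = (5207.5, -9801.7, -13161).
So ∂z/∂x = −n_x/n_z = 0.39568 and ∂z/∂y = −n_y/n_z = −0.74475.
Gradient magnitude |∇z| = √(a² + b²) = √(0.15656 + 0.55466) = 0.84334.
True dip = arctan(0.84334) = 40.1°, dipping toward NNW (azimuth ≈ 332°).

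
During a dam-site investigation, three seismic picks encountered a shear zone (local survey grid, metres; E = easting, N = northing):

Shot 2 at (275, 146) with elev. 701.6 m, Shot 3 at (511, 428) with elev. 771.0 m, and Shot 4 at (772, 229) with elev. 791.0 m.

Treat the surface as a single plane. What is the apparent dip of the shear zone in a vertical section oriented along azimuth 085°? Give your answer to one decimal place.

9.7°

Two edge vectors: Shot 2→Shot 3 = (236, 282, 69.4), Shot 2→Shot 4 = (497, 83, 89.4).
Normal n = (Shot 2→Shot 3) × (Shot 2→Shot 4) = (19450.6, 13393.4, -120566).
So ∂z/∂E = −n_x/n_z = 0.16133 and ∂z/∂N = −n_y/n_z = 0.11109.
Unit vector along 085° is (sin 85°, cos 85°) = (0.9962, 0.0872).
Slope in that direction = a·(0.9962) + b·(0.0872) = 0.17040.
Apparent dip = arctan|0.17040| = 9.7° (true dip is 11.1°, so apparent ≤ true as expected).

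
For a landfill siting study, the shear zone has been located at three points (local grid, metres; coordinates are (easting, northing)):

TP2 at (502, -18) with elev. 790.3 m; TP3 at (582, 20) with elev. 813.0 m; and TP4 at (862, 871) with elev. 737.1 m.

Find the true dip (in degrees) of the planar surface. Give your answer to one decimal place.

23.9°

Two edge vectors: TP2→TP3 = (80, 38, 22.7), TP2→TP4 = (360, 889, -53.2).
Normal n = (TP2→TP3) × (TP2→TP4) = (-22201.9, 12428, 57440).
So ∂z/∂E = −n_x/n_z = 0.38652 and ∂z/∂N = −n_y/n_z = −0.21636.
Gradient magnitude |∇z| = √(a² + b²) = √(0.14940 + 0.04681) = 0.44296.
True dip = arctan(0.44296) = 23.9°, dipping toward WNW (azimuth ≈ 299°).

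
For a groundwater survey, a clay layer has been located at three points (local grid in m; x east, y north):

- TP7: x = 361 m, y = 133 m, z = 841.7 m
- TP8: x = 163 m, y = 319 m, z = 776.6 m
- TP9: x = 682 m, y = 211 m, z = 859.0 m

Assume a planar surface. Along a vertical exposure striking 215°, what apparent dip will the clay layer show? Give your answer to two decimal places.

7.25°

Let the plane be z = a·x + b·y + c.
TP8−TP7: −198a + 186b = −65.1;  TP9−TP7: 321a + 78b = 17.3.
Solving gives a = 0.11039, b = −0.23249.
Unit vector along 215° is (sin 215°, cos 215°) = (-0.5736, -0.8192).
Slope in that direction = a·(-0.5736) + b·(-0.8192) = 0.12713.
Apparent dip = arctan|0.12713| = 7.25° (true dip is 14.4°, so apparent ≤ true as expected).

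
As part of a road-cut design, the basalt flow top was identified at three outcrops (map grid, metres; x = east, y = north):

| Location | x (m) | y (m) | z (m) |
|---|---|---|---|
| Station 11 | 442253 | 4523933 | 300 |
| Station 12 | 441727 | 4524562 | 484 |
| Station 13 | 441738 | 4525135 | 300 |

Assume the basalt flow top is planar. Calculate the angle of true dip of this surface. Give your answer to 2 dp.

37.97°

Let the plane be z = a·x + b·y + c.
Station 12−Station 11: −526a + 629b = 184;  Station 13−Station 11: −515a + 1202b = 0.
Solving gives a = −0.71734, b = −0.30735.
Gradient magnitude |∇z| = √(a² + b²) = √(0.51458 + 0.09446) = 0.78041.
True dip = arctan(0.78041) = 37.97°, dipping toward ENE (azimuth ≈ 067°).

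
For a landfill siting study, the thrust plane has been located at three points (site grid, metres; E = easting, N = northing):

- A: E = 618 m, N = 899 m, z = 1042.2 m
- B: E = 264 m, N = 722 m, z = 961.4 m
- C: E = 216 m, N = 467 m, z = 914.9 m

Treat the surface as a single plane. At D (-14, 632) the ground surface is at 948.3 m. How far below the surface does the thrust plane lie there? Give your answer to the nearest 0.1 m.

42.8 m

Two edge vectors: A→B = (-354, -177, -80.8), A→C = (-402, -432, -127.3).
Normal n = (A→B) × (A→C) = (-12373.5, -12582.6, 81774).
So ∂z/∂E = −n_x/n_z = 0.15131 and ∂z/∂N = −n_y/n_z = 0.15387.
Intercept c from A: 1042.2 − 93.51 − 138.33 = 810.36.
At (-14, 632): z_contact = −2.12 + 97.25 + 810.36 = 905.49 m.
Depth below ground = 948.3 − 905.49 = 42.8 m.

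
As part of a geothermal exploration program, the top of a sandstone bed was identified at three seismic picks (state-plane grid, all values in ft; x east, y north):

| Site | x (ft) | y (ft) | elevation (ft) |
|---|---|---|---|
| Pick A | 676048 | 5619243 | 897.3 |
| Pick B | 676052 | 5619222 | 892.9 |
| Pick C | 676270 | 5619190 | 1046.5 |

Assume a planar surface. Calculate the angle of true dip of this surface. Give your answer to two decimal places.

39.86°

Let the plane be z = a·x + b·y + c.
Pick B−Pick A: 4a − 21b = −4.4;  Pick C−Pick A: 222a − 53b = 149.2.
Solving gives a = 0.75649, b = 0.35362.
Gradient magnitude |∇z| = √(a² + b²) = √(0.57228 + 0.12505) = 0.83506.
True dip = arctan(0.83506) = 39.86°, dipping toward WSW (azimuth ≈ 245°).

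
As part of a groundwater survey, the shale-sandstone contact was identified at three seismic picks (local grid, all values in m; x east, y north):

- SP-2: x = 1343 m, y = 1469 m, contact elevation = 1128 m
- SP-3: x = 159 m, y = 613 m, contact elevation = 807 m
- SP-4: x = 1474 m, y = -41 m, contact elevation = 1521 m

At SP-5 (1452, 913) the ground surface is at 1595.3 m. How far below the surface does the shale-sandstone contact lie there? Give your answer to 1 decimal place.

Two edge vectors: SP-2→SP-3 = (-1184, -856, -321), SP-2→SP-4 = (131, -1510, 393).
Normal n = (SP-2→SP-3) × (SP-2→SP-4) = (-821118, 423261, 1899976).
So ∂z/∂x = −n_x/n_z = 0.432173 and ∂z/∂y = −n_y/n_z = −0.222772.
Intercept c from SP-2: 1128 − 580.41 + 327.25 = 874.84.
At (1452, 913): z_contact = 627.51 − 203.39 + 874.84 = 1298.97 m.
Depth below ground = 1595.3 − 1298.97 = 296.3 m.

296.3 m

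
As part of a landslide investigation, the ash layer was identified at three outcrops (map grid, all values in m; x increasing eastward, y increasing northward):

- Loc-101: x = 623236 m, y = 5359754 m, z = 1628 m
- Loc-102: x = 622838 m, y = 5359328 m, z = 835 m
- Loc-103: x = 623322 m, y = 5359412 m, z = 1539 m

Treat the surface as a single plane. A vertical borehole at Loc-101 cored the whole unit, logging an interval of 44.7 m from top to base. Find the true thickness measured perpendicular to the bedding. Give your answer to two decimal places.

25.05 m

Let the plane be z = a·x + b·y + c.
Loc-102−Loc-101: −398a − 426b = −793;  Loc-103−Loc-101: 86a − 342b = −89.
Solving gives a = 1.35044, b = 0.59982.
|∇z| = √(a²+b²) = 1.47766, so dip δ = arctan(1.47766) = 55.91°.
True thickness = vertical thickness × cos δ = 44.7 × cos 55.91° = 25.05 m.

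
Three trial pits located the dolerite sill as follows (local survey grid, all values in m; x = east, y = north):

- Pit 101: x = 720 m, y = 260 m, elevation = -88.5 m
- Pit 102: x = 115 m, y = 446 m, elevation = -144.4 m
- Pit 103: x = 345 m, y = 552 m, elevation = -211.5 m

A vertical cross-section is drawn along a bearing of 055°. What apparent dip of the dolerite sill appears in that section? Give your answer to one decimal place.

Two edge vectors: Pit 101→Pit 102 = (-605, 186, -55.9), Pit 101→Pit 103 = (-375, 292, -123).
Normal n = (Pit 101→Pit 102) × (Pit 101→Pit 103) = (-6555.2, -53452.5, -106910).
So ∂z/∂x = −n_x/n_z = −0.06132 and ∂z/∂y = −n_y/n_z = −0.49998.
Unit vector along 055° is (sin 55°, cos 55°) = (0.8192, 0.5736).
Slope in that direction = a·(0.8192) + b·(0.5736) = −0.33700.
Apparent dip = arctan|0.33700| = 18.6° (true dip is 26.7°, so apparent ≤ true as expected).

18.6°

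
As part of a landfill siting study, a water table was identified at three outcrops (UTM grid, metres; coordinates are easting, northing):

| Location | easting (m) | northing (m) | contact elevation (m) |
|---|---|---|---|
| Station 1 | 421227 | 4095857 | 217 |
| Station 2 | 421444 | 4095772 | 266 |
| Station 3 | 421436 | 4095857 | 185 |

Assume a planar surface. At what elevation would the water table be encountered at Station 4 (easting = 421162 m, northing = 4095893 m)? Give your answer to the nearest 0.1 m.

Two edge vectors: Station 1→Station 2 = (217, -85, 49), Station 1→Station 3 = (209, 0, -32).
Normal n = (Station 1→Station 2) × (Station 1→Station 3) = (2720, 17185, 17765).
So ∂z/∂easting = −n_x/n_z = −0.153110048 and ∂z/∂northing = −n_y/n_z = −0.967351534.
Intercept c from Station 1: 217 + 64494.09 + 3962133.55 = 4026844.64.
At (421162, 4095893): z = −64484.1 − 3962168.4 + 4026844.64 = 192.1 m.

192.1 m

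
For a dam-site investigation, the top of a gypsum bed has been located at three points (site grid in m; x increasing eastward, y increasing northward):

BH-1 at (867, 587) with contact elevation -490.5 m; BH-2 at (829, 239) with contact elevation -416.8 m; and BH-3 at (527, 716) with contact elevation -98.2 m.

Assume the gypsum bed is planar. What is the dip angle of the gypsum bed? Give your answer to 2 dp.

49.91°

Let the plane be z = a·x + b·y + c.
BH-2−BH-1: −38a − 348b = 73.7;  BH-3−BH-1: −340a + 129b = 392.3.
Solving gives a = −1.18508, b = −0.08238.
Gradient magnitude |∇z| = √(a² + b²) = √(1.40441 + 0.00679) = 1.18794.
True dip = arctan(1.18794) = 49.91°, dipping toward E (azimuth ≈ 086°).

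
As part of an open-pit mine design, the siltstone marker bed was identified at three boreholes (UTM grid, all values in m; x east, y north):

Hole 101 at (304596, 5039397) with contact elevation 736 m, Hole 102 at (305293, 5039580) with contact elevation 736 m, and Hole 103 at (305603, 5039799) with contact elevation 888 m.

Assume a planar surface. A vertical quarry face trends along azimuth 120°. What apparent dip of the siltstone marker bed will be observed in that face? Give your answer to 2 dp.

38.78°

Two edge vectors: Hole 101→Hole 102 = (697, 183, 0), Hole 101→Hole 103 = (1007, 402, 152).
Normal n = (Hole 101→Hole 102) × (Hole 101→Hole 103) = (27816, -105944, 95913).
So ∂z/∂x = −n_x/n_z = −0.29001 and ∂z/∂y = −n_y/n_z = 1.10458.
Unit vector along 120° is (sin 120°, cos 120°) = (0.8660, -0.5000).
Slope in that direction = a·(0.8660) + b·(-0.5000) = −0.80345.
Apparent dip = arctan|0.80345| = 38.78° (true dip is 48.8°, so apparent ≤ true as expected).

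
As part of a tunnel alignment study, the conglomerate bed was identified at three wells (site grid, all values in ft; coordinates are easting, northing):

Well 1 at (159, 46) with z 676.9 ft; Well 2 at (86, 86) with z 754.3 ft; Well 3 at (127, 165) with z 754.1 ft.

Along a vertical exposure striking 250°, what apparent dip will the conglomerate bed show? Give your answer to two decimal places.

32.25°

Two edge vectors: Well 1→Well 2 = (-73, 40, 77.4), Well 1→Well 3 = (-32, 119, 77.2).
Normal n = (Well 1→Well 2) × (Well 1→Well 3) = (-6122.6, 3158.8, -7407).
So ∂z/∂easting = −n_x/n_z = −0.82660 and ∂z/∂northing = −n_y/n_z = 0.42646.
Unit vector along 250° is (sin 250°, cos 250°) = (-0.9397, -0.3420).
Slope in that direction = a·(-0.9397) + b·(-0.3420) = 0.63089.
Apparent dip = arctan|0.63089| = 32.25° (true dip is 42.9°, so apparent ≤ true as expected).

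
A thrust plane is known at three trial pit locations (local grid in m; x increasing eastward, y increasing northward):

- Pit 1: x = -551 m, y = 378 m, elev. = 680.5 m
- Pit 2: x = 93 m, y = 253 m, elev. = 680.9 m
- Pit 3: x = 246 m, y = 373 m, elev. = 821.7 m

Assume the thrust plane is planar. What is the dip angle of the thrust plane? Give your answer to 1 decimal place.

43.8°

Let the plane be z = a·x + b·y + c.
Pit 2−Pit 1: 644a − 125b = 0.4;  Pit 3−Pit 1: 797a − 5b = 141.2.
Solving gives a = 0.18306, b = 0.93993.
Gradient magnitude |∇z| = √(a² + b²) = √(0.03351 + 0.88347) = 0.95759.
True dip = arctan(0.95759) = 43.8°, dipping toward S (azimuth ≈ 191°).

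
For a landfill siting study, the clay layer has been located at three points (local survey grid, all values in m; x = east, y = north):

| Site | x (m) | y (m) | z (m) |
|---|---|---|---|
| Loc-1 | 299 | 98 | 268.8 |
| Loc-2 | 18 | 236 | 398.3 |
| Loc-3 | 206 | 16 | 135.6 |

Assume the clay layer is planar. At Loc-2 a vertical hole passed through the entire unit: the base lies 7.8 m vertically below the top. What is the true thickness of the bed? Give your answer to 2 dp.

Two edge vectors: Loc-1→Loc-2 = (-281, 138, 129.5), Loc-1→Loc-3 = (-93, -82, -133.2).
Normal n = (Loc-1→Loc-2) × (Loc-1→Loc-3) = (-7762.6, -49472.7, 35876).
So ∂z/∂x = −n_x/n_z = 0.21637 and ∂z/∂y = −n_y/n_z = 1.37899.
|∇z| = √(a²+b²) = 1.39586, so dip δ = arctan(1.39586) = 54.38°.
True thickness = vertical thickness × cos δ = 7.8 × cos 54.38° = 4.54 m.

4.54 m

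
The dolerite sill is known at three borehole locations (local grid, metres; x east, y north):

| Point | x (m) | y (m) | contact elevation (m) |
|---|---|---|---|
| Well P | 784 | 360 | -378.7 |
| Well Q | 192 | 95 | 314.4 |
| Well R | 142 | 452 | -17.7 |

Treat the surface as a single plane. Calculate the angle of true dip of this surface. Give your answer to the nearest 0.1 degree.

Two edge vectors: Well P→Well Q = (-592, -265, 693.1), Well P→Well R = (-642, 92, 361).
Normal n = (Well P→Well Q) × (Well P→Well R) = (-159430.2, -231258.2, -224594).
So ∂z/∂x = −n_x/n_z = −0.70986 and ∂z/∂y = −n_y/n_z = −1.02967.
Gradient magnitude |∇z| = √(a² + b²) = √(0.50390 + 1.06022) = 1.25065.
True dip = arctan(1.25065) = 51.4°, dipping toward NE (azimuth ≈ 035°).

51.4°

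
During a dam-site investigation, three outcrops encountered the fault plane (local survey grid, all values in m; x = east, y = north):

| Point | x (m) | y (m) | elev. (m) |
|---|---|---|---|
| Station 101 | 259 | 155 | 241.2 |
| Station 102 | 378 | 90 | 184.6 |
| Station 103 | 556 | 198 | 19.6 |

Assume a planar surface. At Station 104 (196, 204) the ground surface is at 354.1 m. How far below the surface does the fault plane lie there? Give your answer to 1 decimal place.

Two edge vectors: Station 101→Station 102 = (119, -65, -56.6), Station 101→Station 103 = (297, 43, -221.6).
Normal n = (Station 101→Station 102) × (Station 101→Station 103) = (16837.8, 9560.2, 24422).
So ∂z/∂x = −n_x/n_z = −0.68945 and ∂z/∂y = −n_y/n_z = −0.39146.
Intercept c from Station 101: 241.2 + 178.57 + 60.68 = 480.44.
At (196, 204): z_contact = −135.13 − 79.86 + 480.44 = 265.45 m.
Depth below ground = 354.1 − 265.45 = 88.6 m.

88.6 m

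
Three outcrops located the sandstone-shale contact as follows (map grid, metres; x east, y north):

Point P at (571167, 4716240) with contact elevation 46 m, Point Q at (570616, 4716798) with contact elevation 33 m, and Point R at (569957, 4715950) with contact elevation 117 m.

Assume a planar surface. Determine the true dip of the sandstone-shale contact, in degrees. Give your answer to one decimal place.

4.5°

Two edge vectors: Point P→Point Q = (-551, 558, -13), Point P→Point R = (-1210, -290, 71).
Normal n = (Point P→Point Q) × (Point P→Point R) = (35848, 54851, 834970).
So ∂z/∂x = −n_x/n_z = −0.04293 and ∂z/∂y = −n_y/n_z = −0.06569.
Gradient magnitude |∇z| = √(a² + b²) = √(0.00184 + 0.00432) = 0.07848.
True dip = arctan(0.07848) = 4.5°, dipping toward NNE (azimuth ≈ 033°).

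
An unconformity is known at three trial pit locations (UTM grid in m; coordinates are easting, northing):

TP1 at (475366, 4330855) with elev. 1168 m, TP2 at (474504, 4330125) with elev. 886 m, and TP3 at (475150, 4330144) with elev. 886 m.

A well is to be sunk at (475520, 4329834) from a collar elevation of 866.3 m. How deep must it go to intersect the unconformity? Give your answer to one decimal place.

Let the plane be z = a·easting + b·northing + c.
TP2−TP1: −862a − 730b = −282;  TP3−TP1: −216a − 711b = −282.
Solving gives a = −0.011770599, b = 0.400200351.
Then c = 1168 − a·475366 − b·4330855 = −1726446.35.
At (475520, 4329834): z_contact = −5597.16 + 1732801.08 − 1726446.35 = 757.58 m.
Depth below ground = 866.3 − 757.58 = 108.7 m.

108.7 m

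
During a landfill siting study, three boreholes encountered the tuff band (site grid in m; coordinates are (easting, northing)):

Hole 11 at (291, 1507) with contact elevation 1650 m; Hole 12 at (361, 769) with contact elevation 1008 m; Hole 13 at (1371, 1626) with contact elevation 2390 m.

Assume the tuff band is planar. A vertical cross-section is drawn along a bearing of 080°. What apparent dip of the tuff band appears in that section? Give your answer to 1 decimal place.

Let the plane be z = a·E + b·N + c.
Hole 12−Hole 11: 70a − 738b = −642;  Hole 13−Hole 11: 1080a + 119b = 740.
Solving gives a = 0.58324, b = 0.92524.
Unit vector along 080° is (sin 80°, cos 80°) = (0.9848, 0.1736).
Slope in that direction = a·(0.9848) + b·(0.1736) = 0.73504.
Apparent dip = arctan|0.73504| = 36.3° (true dip is 47.6°, so apparent ≤ true as expected).

36.3°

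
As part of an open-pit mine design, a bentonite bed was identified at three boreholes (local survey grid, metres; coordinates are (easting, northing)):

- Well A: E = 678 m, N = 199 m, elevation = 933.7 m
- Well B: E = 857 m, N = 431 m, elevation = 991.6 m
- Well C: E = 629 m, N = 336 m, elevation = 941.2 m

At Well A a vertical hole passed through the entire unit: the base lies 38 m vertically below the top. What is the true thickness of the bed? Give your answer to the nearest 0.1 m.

Let the plane be z = a·E + b·N + c.
Well B−Well A: 179a + 232b = 57.9;  Well C−Well A: −49a + 137b = 7.5.
Solving gives a = 0.17253, b = 0.11645.
|∇z| = √(a²+b²) = 0.20815, so dip δ = arctan(0.20815) = 11.76°.
True thickness = vertical thickness × cos δ = 38 × cos 11.76° = 37.2 m.

37.2 m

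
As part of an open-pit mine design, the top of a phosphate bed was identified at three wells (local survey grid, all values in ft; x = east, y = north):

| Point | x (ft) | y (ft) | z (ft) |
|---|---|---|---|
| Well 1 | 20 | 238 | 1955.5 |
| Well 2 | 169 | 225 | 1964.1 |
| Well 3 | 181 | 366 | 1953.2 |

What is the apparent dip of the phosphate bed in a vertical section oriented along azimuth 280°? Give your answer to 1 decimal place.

Let the plane be z = a·x + b·y + c.
Well 2−Well 1: 149a − 13b = 8.6;  Well 3−Well 1: 161a + 128b = −2.3.
Solving gives a = 0.05060, b = −0.08161.
Unit vector along 280° is (sin 280°, cos 280°) = (-0.9848, 0.1736).
Slope in that direction = a·(-0.9848) + b·(0.1736) = −0.06400.
Apparent dip = arctan|0.06400| = 3.7° (true dip is 5.5°, so apparent ≤ true as expected).

3.7°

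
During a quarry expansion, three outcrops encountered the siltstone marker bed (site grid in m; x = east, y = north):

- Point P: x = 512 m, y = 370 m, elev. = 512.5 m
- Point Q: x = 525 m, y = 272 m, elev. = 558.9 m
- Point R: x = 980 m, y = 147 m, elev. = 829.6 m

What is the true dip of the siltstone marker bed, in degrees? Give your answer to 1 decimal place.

Two edge vectors: Point P→Point Q = (13, -98, 46.4), Point P→Point R = (468, -223, 317.1).
Normal n = (Point P→Point Q) × (Point P→Point R) = (-20728.6, 17592.9, 42965).
So ∂z/∂x = −n_x/n_z = 0.48245 and ∂z/∂y = −n_y/n_z = −0.40947.
Gradient magnitude |∇z| = √(a² + b²) = √(0.23276 + 0.16767) = 0.63279.
True dip = arctan(0.63279) = 32.3°, dipping toward NW (azimuth ≈ 310°).

32.3°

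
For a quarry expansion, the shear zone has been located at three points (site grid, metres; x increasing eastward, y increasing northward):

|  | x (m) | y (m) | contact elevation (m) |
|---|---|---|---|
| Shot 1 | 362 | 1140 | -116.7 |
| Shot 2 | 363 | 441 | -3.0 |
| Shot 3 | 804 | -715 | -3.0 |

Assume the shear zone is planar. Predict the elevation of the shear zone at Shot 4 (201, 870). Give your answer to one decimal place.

-3.7 m

Two edge vectors: Shot 1→Shot 2 = (1, -699, 113.7), Shot 1→Shot 3 = (442, -1855, 113.7).
Normal n = (Shot 1→Shot 2) × (Shot 1→Shot 3) = (131437.2, 50141.7, 307103).
So ∂z/∂x = −n_x/n_z = −0.427991 and ∂z/∂y = −n_y/n_z = −0.163273.
Intercept c from Shot 1: -116.7 + 154.93 + 186.13 = 224.36.
At (201, 870): z = −86.0 − 142.0 + 224.36 = -3.7 m.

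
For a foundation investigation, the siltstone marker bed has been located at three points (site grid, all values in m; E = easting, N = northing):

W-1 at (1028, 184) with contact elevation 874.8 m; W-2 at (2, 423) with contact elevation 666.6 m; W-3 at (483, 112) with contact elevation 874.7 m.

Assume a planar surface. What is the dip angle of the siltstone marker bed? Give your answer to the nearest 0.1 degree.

29.3°

Two edge vectors: W-1→W-2 = (-1026, 239, -208.2), W-1→W-3 = (-545, -72, -0.1).
Normal n = (W-1→W-2) × (W-1→W-3) = (-15014.3, 113366.4, 204127).
So ∂z/∂E = −n_x/n_z = 0.07355 and ∂z/∂N = −n_y/n_z = −0.55537.
Gradient magnitude |∇z| = √(a² + b²) = √(0.00541 + 0.30844) = 0.56022.
True dip = arctan(0.56022) = 29.3°, dipping toward N (azimuth ≈ 352°).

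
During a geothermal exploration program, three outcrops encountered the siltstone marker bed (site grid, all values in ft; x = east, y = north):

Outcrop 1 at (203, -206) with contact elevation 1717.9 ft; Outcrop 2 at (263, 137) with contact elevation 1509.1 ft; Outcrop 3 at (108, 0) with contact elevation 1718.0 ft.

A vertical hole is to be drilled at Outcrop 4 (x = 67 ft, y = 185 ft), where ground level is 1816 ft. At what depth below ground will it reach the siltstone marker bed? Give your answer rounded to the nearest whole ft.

Two edge vectors: Outcrop 1→Outcrop 2 = (60, 343, -208.8), Outcrop 1→Outcrop 3 = (-95, 206, 0.1).
Normal n = (Outcrop 1→Outcrop 2) × (Outcrop 1→Outcrop 3) = (43047.1, 19830, 44945).
So ∂z/∂x = −n_x/n_z = −0.95777 and ∂z/∂y = −n_y/n_z = −0.44121.
Intercept c from Outcrop 1: 1717.9 + 194.43 − 90.89 = 1821.44.
At (67, 185): z_contact = −64.2 − 81.6 + 1821.44 = 1675.6 ft.
Depth below ground = 1816 − 1675.6 = 140 ft.

140 ft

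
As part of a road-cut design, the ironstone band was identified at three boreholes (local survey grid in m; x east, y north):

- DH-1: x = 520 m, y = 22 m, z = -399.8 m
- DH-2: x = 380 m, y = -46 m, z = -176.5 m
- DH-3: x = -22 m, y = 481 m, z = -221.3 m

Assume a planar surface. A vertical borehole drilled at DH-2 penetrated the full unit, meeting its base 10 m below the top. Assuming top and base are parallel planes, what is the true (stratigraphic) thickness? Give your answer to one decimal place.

Let the plane be z = a·x + b·y + c.
DH-2−DH-1: −140a − 68b = 223.3;  DH-3−DH-1: −542a + 459b = 178.5.
Solving gives a = −1.13368, b = −0.94979.
|∇z| = √(a²+b²) = 1.47896, so dip δ = arctan(1.47896) = 55.94°.
True thickness = vertical thickness × cos δ = 10 × cos 55.94° = 5.6 m.

5.6 m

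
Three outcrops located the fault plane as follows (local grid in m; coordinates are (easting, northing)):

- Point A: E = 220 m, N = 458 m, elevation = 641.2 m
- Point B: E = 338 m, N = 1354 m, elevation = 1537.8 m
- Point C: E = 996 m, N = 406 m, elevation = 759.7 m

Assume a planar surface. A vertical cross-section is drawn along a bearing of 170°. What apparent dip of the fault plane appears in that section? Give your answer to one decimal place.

Two edge vectors: Point A→Point B = (118, 896, 896.6), Point A→Point C = (776, -52, 118.5).
Normal n = (Point A→Point B) × (Point A→Point C) = (152799.2, 681778.6, -701432).
So ∂z/∂E = −n_x/n_z = 0.21784 and ∂z/∂N = −n_y/n_z = 0.97198.
Unit vector along 170° is (sin 170°, cos 170°) = (0.1736, -0.9848).
Slope in that direction = a·(0.1736) + b·(-0.9848) = −0.91939.
Apparent dip = arctan|0.91939| = 42.6° (true dip is 44.9°, so apparent ≤ true as expected).

42.6°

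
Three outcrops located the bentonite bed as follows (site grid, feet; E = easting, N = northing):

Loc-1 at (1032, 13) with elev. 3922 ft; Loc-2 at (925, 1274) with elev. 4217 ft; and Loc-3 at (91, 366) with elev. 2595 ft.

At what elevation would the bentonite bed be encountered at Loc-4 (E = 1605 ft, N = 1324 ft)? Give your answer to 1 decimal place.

Let the plane be z = a·E + b·N + c.
Loc-2−Loc-1: −107a + 1261b = 295;  Loc-3−Loc-1: −941a + 353b = −1327.
Solving gives a = 1.547211, b = 0.365227.
Then c = 3922 − a·1032 − b·13 = 2320.53.
At (1605, 1324): z = 2483.3 + 483.6 + 2320.53 = 5287.4 ft.

5287.4 ft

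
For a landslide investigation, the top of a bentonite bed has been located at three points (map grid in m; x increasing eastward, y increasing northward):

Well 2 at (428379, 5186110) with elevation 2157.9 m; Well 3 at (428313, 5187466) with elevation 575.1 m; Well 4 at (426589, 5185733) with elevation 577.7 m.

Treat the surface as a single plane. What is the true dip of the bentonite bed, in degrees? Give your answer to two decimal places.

Two edge vectors: Well 2→Well 3 = (-66, 1356, -1582.8), Well 2→Well 4 = (-1790, -377, -1580.2).
Normal n = (Well 2→Well 3) × (Well 2→Well 4) = (-2739466.8, 2728918.8, 2452122).
So ∂z/∂x = −n_x/n_z = 1.11718 and ∂z/∂y = −n_y/n_z = −1.11288.
Gradient magnitude |∇z| = √(a² + b²) = √(1.24810 + 1.23850) = 1.57690.
True dip = arctan(1.57690) = 57.62°, dipping toward NW (azimuth ≈ 315°).

57.62°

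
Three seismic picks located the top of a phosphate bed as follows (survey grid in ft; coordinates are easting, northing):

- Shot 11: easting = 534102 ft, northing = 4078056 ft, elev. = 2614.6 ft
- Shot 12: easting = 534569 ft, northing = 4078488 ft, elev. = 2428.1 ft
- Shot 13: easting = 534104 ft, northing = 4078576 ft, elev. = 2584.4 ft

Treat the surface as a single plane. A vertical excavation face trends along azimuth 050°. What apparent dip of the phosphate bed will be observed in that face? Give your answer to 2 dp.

16.81°

Two edge vectors: Shot 11→Shot 12 = (467, 432, -186.5), Shot 11→Shot 13 = (2, 520, -30.2).
Normal n = (Shot 11→Shot 12) × (Shot 11→Shot 13) = (83933.6, 13730.4, 241976).
So ∂z/∂easting = −n_x/n_z = −0.34687 and ∂z/∂northing = −n_y/n_z = −0.05674.
Unit vector along 050° is (sin 50°, cos 50°) = (0.7660, 0.6428).
Slope in that direction = a·(0.7660) + b·(0.6428) = −0.30219.
Apparent dip = arctan|0.30219| = 16.81° (true dip is 19.4°, so apparent ≤ true as expected).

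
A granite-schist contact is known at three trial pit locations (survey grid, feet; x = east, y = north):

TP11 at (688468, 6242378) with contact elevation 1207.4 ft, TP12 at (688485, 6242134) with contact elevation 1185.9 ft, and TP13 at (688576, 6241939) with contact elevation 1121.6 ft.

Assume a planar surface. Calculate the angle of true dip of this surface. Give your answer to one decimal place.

Let the plane be z = a·x + b·y + c.
TP12−TP11: 17a − 244b = −21.5;  TP13−TP11: 108a − 439b = −85.8.
Solving gives a = −0.60865, b = 0.04571.
Gradient magnitude |∇z| = √(a² + b²) = √(0.37045 + 0.00209) = 0.61036.
True dip = arctan(0.61036) = 31.4°, dipping toward E (azimuth ≈ 094°).

31.4°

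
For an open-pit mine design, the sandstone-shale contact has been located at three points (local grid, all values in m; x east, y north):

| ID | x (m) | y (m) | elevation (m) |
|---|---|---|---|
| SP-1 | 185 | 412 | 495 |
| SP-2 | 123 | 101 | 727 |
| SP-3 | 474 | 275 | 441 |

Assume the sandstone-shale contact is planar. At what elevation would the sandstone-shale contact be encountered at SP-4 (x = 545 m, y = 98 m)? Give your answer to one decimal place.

Let the plane be z = a·x + b·y + c.
SP-2−SP-1: −62a − 311b = 232;  SP-3−SP-1: 289a − 137b = −54.
Solving gives a = −0.49381, b = −0.64754.
Then c = 495 − a·185 − b·412 = 853.14.
At (545, 98): z = −269.1 − 63.5 + 853.14 = 520.6 m.

520.6 m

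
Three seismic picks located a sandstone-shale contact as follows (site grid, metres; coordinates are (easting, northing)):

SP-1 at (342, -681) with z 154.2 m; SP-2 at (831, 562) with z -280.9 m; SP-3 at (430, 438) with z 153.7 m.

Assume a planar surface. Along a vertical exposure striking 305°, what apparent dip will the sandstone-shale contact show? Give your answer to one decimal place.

43.8°

Two edge vectors: SP-1→SP-2 = (489, 1243, -435.1), SP-1→SP-3 = (88, 1119, -0.5).
Normal n = (SP-1→SP-2) × (SP-1→SP-3) = (486255.4, -38044.3, 437807).
So ∂z/∂E = −n_x/n_z = −1.11066 and ∂z/∂N = −n_y/n_z = 0.08690.
Unit vector along 305° is (sin 305°, cos 305°) = (-0.8192, 0.5736).
Slope in that direction = a·(-0.8192) + b·(0.5736) = 0.95964.
Apparent dip = arctan|0.95964| = 43.8° (true dip is 48.1°, so apparent ≤ true as expected).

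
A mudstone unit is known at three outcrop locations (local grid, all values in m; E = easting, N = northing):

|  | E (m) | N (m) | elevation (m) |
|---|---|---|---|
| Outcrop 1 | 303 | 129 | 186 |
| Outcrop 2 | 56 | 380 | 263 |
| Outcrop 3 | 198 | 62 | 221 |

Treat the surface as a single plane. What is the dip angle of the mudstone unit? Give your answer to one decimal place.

Two edge vectors: Outcrop 1→Outcrop 2 = (-247, 251, 77), Outcrop 1→Outcrop 3 = (-105, -67, 35).
Normal n = (Outcrop 1→Outcrop 2) × (Outcrop 1→Outcrop 3) = (13944, 560, 42904).
So ∂z/∂E = −n_x/n_z = −0.32500 and ∂z/∂N = −n_y/n_z = −0.01305.
Gradient magnitude |∇z| = √(a² + b²) = √(0.10563 + 0.00017) = 0.32527.
True dip = arctan(0.32527) = 18.0°, dipping toward E (azimuth ≈ 088°).

18.0°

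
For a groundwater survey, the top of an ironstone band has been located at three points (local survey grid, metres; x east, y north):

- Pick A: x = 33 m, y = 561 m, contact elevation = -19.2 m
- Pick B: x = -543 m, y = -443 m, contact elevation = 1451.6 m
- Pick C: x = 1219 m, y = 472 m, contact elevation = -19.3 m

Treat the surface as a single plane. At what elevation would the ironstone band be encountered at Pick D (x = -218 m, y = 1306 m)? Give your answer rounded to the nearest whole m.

-1039 m

Two edge vectors: Pick A→Pick B = (-576, -1004, 1470.8), Pick A→Pick C = (1186, -89, -0.1).
Normal n = (Pick A→Pick B) × (Pick A→Pick C) = (131001.6, 1744311.2, 1242008).
So ∂z/∂x = −n_x/n_z = −0.10548 and ∂z/∂y = −n_y/n_z = −1.40443.
Intercept c from Pick A: -19.2 + 3.48 + 787.88 = 772.16.
At (-218, 1306): z = 23.0 − 1834.2 + 772.16 = -1039.0 m.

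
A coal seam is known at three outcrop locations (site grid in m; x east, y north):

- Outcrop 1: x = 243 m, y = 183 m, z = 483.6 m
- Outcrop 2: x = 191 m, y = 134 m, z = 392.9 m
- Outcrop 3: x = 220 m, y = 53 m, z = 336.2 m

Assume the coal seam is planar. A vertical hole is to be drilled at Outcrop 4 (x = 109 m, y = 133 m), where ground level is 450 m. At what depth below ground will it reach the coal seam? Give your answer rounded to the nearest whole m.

Two edge vectors: Outcrop 1→Outcrop 2 = (-52, -49, -90.7), Outcrop 1→Outcrop 3 = (-23, -130, -147.4).
Normal n = (Outcrop 1→Outcrop 2) × (Outcrop 1→Outcrop 3) = (-4568.4, -5578.7, 5633).
So ∂z/∂x = −n_x/n_z = 0.81101 and ∂z/∂y = −n_y/n_z = 0.99036.
Intercept c from Outcrop 1: 483.6 − 197.07 − 181.24 = 105.29.
At (109, 133): z_contact = 88.4 + 131.7 + 105.29 = 325.4 m.
Depth below ground = 450 − 325.4 = 125 m.

125 m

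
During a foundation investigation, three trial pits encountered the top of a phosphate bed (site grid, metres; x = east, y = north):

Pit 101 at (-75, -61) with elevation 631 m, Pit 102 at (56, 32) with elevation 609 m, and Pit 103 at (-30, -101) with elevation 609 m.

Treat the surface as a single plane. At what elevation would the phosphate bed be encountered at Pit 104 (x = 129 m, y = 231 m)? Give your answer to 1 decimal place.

626.3 m

Let the plane be z = a·x + b·y + c.
Pit 102−Pit 101: 131a + 93b = −22;  Pit 103−Pit 101: 45a − 40b = −22.
Solving gives a = −0.31045, b = 0.20074.
Then c = 631 − a·-75 − b·-61 = 619.96.
At (129, 231): z = −40.0 + 46.4 + 619.96 = 626.3 m.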